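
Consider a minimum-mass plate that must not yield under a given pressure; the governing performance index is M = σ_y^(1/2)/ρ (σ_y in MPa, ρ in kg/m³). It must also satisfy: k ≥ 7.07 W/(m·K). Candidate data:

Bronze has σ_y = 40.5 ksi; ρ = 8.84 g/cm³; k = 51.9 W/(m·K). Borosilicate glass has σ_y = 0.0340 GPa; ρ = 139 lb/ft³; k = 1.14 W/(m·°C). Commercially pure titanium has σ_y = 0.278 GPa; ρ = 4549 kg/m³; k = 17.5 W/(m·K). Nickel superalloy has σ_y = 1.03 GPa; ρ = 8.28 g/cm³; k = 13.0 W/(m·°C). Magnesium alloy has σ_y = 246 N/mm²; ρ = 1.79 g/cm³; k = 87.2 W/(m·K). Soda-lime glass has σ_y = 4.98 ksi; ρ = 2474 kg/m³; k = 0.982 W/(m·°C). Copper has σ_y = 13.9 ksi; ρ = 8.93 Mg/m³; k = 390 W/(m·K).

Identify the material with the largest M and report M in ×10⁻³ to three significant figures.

Screen on constraints: k ≥ 7.07 W/(m·K). Survivors: bronze, commercially pure titanium, nickel superalloy, magnesium alloy, copper.
In SI units:
  bronze: σ_y = 279.2 MPa, ρ = 8840 kg/m³
  commercially pure titanium: σ_y = 278.0 MPa, ρ = 4549 kg/m³
  nickel superalloy: σ_y = 1030 MPa, ρ = 8280 kg/m³
  magnesium alloy: σ_y = 246.0 MPa, ρ = 1790 kg/m³
  copper: σ_y = 95.84 MPa, ρ = 8930 kg/m³
  magnesium alloy: M = 8.76×10⁻³
  nickel superalloy: M = 3.88×10⁻³
  commercially pure titanium: M = 3.67×10⁻³
  bronze: M = 1.89×10⁻³
  copper: M = 1.10×10⁻³
The maximum is for magnesium alloy.

magnesium alloy, M = 8.76×10⁻³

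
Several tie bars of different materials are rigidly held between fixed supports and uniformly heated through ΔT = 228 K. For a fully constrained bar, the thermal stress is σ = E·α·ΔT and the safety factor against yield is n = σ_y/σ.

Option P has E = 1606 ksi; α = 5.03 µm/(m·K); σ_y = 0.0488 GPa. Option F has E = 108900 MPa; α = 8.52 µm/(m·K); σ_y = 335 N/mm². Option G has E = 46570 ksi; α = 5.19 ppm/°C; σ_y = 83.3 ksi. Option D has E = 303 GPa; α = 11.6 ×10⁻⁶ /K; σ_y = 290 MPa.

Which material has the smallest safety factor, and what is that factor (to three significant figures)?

Per material, after unit conversion:
  option P: E = 11.07, α = 5.03, σ_y = 48.80 → σ = 12.7 MPa, n = 3.84
  option F: E = 108.9, α = 8.52, σ_y = 335.0 → σ = 212 MPa, n = 1.58
  option G: E = 321.1, α = 5.19, σ_y = 574.3 → σ = 380 MPa, n = 1.51
  option D: E = 303.0, α = 11.6, σ_y = 290.0 → σ = 801 MPa, n = 0.362
Smallest n: option D with n = 0.362.

option D, n = 0.362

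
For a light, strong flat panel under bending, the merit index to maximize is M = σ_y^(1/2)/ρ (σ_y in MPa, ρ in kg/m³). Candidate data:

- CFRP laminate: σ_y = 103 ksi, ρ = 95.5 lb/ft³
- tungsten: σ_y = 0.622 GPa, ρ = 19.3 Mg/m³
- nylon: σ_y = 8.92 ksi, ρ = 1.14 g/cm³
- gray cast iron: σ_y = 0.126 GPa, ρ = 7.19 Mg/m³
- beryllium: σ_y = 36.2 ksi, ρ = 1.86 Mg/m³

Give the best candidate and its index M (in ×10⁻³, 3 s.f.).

Convert each candidate to consistent units, then evaluate M:
  CFRP laminate: σ_y = 710.2 MPa, ρ = 1530 kg/m³
  tungsten: σ_y = 622.0 MPa, ρ = 19300 kg/m³
  nylon: σ_y = 61.50 MPa, ρ = 1140 kg/m³
  gray cast iron: σ_y = 126.0 MPa, ρ = 7190 kg/m³
  beryllium: σ_y = 249.6 MPa, ρ = 1860 kg/m³
  CFRP laminate: M = 17.4×10⁻³
  beryllium: M = 8.49×10⁻³
  nylon: M = 6.88×10⁻³
  gray cast iron: M = 1.56×10⁻³
  tungsten: M = 1.29×10⁻³
The maximum is for CFRP laminate.

CFRP laminate, M = 17.4×10⁻³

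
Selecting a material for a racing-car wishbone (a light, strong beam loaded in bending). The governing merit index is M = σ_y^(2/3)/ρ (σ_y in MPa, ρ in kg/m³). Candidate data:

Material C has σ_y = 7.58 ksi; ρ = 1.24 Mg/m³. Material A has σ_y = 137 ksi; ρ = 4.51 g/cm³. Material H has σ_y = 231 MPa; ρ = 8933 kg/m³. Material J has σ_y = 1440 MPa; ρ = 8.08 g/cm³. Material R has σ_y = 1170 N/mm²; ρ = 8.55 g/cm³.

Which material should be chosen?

After converting to SI:
  material C: σ_y = 52.26 MPa, ρ = 1240 kg/m³
  material A: σ_y = 944.6 MPa, ρ = 4510 kg/m³
  material H: σ_y = 231.0 MPa, ρ = 8933 kg/m³
  material J: σ_y = 1440 MPa, ρ = 8080 kg/m³
  material R: σ_y = 1170 MPa, ρ = 8550 kg/m³
  material A: M = 21.3×10⁻³
  material J: M = 15.8×10⁻³
  material R: M = 13.0×10⁻³
  material C: M = 11.3×10⁻³
  material H: M = 4.21×10⁻³
Material A ranks first.

material A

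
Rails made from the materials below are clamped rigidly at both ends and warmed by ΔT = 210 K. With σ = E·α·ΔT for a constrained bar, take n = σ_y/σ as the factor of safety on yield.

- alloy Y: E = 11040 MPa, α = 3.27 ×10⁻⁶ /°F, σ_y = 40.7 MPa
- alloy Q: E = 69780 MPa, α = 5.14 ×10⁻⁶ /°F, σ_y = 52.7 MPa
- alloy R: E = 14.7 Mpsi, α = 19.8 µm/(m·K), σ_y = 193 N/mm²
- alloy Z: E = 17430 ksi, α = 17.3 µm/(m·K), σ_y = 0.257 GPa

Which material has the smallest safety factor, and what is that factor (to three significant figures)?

alloy Q, n = 0.389

Per material, after unit conversion:
  alloy Y: E = 11.04, α = 5.89, σ_y = 40.70 → σ = 13.6 MPa, n = 2.98
  alloy Q: E = 69.78, α = 9.25, σ_y = 52.70 → σ = 136 MPa, n = 0.389
  alloy R: E = 101.4, α = 19.8, σ_y = 193.0 → σ = 421 MPa, n = 0.458
  alloy Z: E = 120.2, α = 17.3, σ_y = 257.0 → σ = 437 MPa, n = 0.589
Alloy Q has the lowest safety factor, n = 0.389.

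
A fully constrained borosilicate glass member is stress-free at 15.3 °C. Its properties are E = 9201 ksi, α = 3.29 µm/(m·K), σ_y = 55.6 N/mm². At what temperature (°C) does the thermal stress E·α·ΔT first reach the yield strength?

282 °C

E = 9201 ksi = 63.44 GPa.
σ_y = 55.6 N/mm² = 55.60 MPa.
E·α·ΔT = 55.60 MPa ⇒ ΔT = 55.60 / (63.44×10³ × 3.29×10⁻⁶) = 266.4 K.
T = 15.3 + 266.4 = 281.7 °C.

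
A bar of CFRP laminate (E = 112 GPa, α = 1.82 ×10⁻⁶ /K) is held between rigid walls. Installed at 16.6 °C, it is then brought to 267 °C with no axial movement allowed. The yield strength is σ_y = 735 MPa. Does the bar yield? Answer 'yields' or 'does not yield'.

ΔT = 250.4 K. Constrained thermal stress σ = E·α·ΔT = 112.0×10³ MPa × 1.82×10⁻⁶ × 250.4 = 51.0 MPa (compressive).
Compare to σ_y = 735 MPa: σ < σ_y, so it does not yield.

does not yield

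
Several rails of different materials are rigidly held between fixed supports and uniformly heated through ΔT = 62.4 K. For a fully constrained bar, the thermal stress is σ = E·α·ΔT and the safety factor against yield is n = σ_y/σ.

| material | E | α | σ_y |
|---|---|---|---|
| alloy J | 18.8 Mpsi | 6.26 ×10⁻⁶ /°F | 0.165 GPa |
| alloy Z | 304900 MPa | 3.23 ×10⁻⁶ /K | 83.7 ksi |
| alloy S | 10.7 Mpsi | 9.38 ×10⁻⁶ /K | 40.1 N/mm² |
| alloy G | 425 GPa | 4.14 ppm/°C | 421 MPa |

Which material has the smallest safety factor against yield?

In consistent units (E in GPa, α in ×10⁻⁶/K, σ_y in MPa):
  alloy J: E = 129.6, α = 11.3, σ_y = 165.0 → σ = 91.1 MPa, n = 1.81
  alloy Z: E = 304.9, α = 3.23, σ_y = 577.1 → σ = 61.5 MPa, n = 9.39
  alloy S: E = 73.77, α = 9.38, σ_y = 40.10 → σ = 43.2 MPa, n = 0.929
  alloy G: E = 425.0, α = 4.14, σ_y = 421.0 → σ = 110 MPa, n = 3.83
Smallest n: alloy S with n = 0.929.

alloy S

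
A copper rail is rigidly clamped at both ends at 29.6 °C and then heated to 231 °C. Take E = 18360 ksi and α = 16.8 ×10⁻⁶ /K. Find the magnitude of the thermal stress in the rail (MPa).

428 MPa

E = 18360 ksi = 126.6 GPa.
ΔT = 201.4 K. Constrained thermal stress σ = E·α·ΔT = 126.6×10³ MPa × 16.8×10⁻⁶ × 201.4 = 428 MPa (compressive).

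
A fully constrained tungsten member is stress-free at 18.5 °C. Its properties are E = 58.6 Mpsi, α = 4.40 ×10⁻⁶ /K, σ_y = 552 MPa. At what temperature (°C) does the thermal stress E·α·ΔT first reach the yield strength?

329 °C

E = 58.6 Mpsi = 404.0 GPa.
E·α·ΔT = 552.0 MPa ⇒ ΔT = 552.0 / (404.0×10³ × 4.40×10⁻⁶) = 310.5 K.
T = 18.5 + 310.5 = 329.0 °C.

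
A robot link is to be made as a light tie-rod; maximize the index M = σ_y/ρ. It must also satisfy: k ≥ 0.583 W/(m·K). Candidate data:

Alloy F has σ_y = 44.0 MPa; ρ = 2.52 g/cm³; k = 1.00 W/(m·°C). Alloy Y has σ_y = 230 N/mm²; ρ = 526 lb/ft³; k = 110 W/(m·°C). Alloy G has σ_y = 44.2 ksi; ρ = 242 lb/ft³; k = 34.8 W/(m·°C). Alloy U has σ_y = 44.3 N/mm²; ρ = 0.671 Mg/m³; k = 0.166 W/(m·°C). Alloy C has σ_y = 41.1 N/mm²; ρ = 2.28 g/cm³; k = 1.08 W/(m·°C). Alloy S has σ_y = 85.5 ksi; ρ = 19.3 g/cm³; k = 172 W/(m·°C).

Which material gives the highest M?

alloy G

Screen on constraints: k ≥ 0.583 W/(m·K). Survivors: alloy F, alloy Y, alloy G, alloy C, alloy S.
In SI units:
  alloy F: σ_y = 44.00 MPa, ρ = 2520 kg/m³
  alloy Y: σ_y = 230.0 MPa, ρ = 8426 kg/m³
  alloy G: σ_y = 304.7 MPa, ρ = 3876 kg/m³
  alloy C: σ_y = 41.10 MPa, ρ = 2280 kg/m³
  alloy S: σ_y = 589.5 MPa, ρ = 19300 kg/m³
  alloy G: M = 78.6 kN·m/kg
  alloy S: M = 30.5 kN·m/kg
  alloy Y: M = 27.3 kN·m/kg
  alloy C: M = 18.0 kN·m/kg
  alloy F: M = 17.5 kN·m/kg
Highest index: alloy G.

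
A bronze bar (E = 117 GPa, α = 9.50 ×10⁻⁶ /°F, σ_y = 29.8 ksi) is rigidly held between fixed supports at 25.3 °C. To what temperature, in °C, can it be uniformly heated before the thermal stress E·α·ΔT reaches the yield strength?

α = 9.50×10⁻⁶/°F × 9/5 = 17.1×10⁻⁶/K.
σ_y = 29.8 ksi = 205.5 MPa.
E·α·ΔT = 205.5 MPa ⇒ ΔT = 205.5 / (117.0×10³ × 17.1×10⁻⁶) = 102.7 K.
T = 25.3 + 102.7 = 128.0 °C.

128 °C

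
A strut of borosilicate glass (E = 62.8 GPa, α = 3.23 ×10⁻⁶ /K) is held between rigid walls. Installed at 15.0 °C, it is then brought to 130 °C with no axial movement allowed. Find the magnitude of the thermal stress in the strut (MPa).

ΔT = 115.0 K. Constrained thermal stress σ = E·α·ΔT = 62.80×10³ MPa × 3.23×10⁻⁶ × 115.0 = 23.3 MPa (compressive).

23.3 MPa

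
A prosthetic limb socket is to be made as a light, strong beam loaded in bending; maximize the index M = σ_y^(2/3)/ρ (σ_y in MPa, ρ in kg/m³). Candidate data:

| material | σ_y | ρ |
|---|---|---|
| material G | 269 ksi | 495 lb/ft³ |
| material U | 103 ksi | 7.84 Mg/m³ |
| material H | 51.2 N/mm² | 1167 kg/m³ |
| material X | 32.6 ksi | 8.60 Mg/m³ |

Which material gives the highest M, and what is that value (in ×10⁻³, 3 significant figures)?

Convert each candidate to consistent units, then evaluate M:
  material G: σ_y = 1855 MPa, ρ = 7929 kg/m³
  material U: σ_y = 710.2 MPa, ρ = 7840 kg/m³
  material H: σ_y = 51.20 MPa, ρ = 1167 kg/m³
  material X: σ_y = 224.8 MPa, ρ = 8600 kg/m³
  material G: M = 19.0×10⁻³
  material H: M = 11.8×10⁻³
  material U: M = 10.2×10⁻³
  material X: M = 4.30×10⁻³
Highest index: material G.

material G, M = 19.0×10⁻³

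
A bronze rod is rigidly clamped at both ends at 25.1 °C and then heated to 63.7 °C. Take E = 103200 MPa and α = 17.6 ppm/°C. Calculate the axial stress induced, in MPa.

70.1 MPa

E = 103200 MPa = 103.2 GPa.
ΔT = 38.60 K. Constrained thermal stress σ = E·α·ΔT = 103.2×10³ MPa × 17.6×10⁻⁶ × 38.60 = 70.1 MPa (compressive).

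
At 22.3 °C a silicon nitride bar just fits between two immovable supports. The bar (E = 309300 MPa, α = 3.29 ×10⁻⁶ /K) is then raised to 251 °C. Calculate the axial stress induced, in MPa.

E = 309300 MPa = 309.3 GPa.
ΔT = 228.7 K. Constrained thermal stress σ = E·α·ΔT = 309.3×10³ MPa × 3.29×10⁻⁶ × 228.7 = 233 MPa (compressive).

233 MPa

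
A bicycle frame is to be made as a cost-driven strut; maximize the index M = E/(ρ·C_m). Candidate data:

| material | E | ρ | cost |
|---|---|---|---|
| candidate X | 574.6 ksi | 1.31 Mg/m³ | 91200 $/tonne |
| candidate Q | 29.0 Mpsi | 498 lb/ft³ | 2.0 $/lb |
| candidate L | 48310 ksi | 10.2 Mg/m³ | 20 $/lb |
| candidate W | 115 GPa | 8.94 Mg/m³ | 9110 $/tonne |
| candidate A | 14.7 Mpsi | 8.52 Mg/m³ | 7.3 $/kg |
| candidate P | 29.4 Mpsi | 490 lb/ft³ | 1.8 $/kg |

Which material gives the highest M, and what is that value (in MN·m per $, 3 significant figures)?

candidate P, M = 14.3 MN·m per $

Convert each candidate to consistent units, then evaluate M:
  candidate X: E = 3.962 GPa, ρ = 1310 kg/m³, cost = 91.20 $/kg
  candidate Q: E = 199.9 GPa, ρ = 7977 kg/m³, cost = 4.409 $/kg
  candidate L: E = 333.1 GPa, ρ = 10200 kg/m³, cost = 44.09 $/kg
  candidate W: E = 115.0 GPa, ρ = 8940 kg/m³, cost = 9.110 $/kg
  candidate A: E = 101.4 GPa, ρ = 8520 kg/m³, cost = 7.300 $/kg
  candidate P: E = 202.7 GPa, ρ = 7849 kg/m³, cost = 1.800 $/kg
  candidate P: M = 14.3 MN·m per $
  candidate Q: M = 5.68 MN·m per $
  candidate A: M = 1.63 MN·m per $
  candidate W: M = 1.41 MN·m per $
  candidate L: M = 0.741 MN·m per $
  candidate X: M = 0.0332 MN·m per $
The maximum is for candidate P.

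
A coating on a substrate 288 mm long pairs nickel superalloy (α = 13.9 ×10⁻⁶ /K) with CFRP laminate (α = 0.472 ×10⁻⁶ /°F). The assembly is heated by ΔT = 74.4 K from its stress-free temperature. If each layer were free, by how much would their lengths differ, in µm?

CFRP laminate: α = 0.472×10⁻⁶/°F × 9/5 = 0.850×10⁻⁶/K.
Δα = |13.9 − 0.850|×10⁻⁶/K = 13.1×10⁻⁶/K.
ΔL_mismatch = Δα·L·ΔT = 13.1×10⁻⁶ × 288.0 mm × 74.4 K = 280 µm.

280 µm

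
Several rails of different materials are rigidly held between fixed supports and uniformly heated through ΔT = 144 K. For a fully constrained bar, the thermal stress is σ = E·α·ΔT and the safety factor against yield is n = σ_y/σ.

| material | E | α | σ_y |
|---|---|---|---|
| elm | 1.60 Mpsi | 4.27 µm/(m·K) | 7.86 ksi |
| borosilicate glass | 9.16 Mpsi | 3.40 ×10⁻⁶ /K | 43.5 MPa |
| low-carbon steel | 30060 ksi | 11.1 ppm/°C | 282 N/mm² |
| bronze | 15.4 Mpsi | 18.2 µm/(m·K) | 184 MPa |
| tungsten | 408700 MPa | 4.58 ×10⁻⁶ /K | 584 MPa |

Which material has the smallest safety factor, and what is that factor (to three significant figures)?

bronze, n = 0.661

Per material, after unit conversion:
  elm: E = 11.03, α = 4.27, σ_y = 54.19 → σ = 6.78 MPa, n = 7.99
  borosilicate glass: E = 63.16, α = 3.40, σ_y = 43.50 → σ = 30.9 MPa, n = 1.41
  low-carbon steel: E = 207.3, α = 11.1, σ_y = 282.0 → σ = 331 MPa, n = 0.851
  bronze: E = 106.2, α = 18.2, σ_y = 184.0 → σ = 278 MPa, n = 0.661
  tungsten: E = 408.7, α = 4.58, σ_y = 584.0 → σ = 270 MPa, n = 2.17
The minimum is bronze at n = 0.661.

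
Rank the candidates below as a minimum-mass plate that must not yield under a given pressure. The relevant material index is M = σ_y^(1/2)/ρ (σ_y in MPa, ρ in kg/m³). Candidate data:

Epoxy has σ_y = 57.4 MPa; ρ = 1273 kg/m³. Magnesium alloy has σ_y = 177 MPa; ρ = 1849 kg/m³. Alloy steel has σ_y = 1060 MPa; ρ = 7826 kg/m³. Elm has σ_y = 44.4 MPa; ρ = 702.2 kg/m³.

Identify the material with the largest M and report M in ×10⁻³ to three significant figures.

elm, M = 9.49×10⁻³

Computing M directly (units already consistent):
  elm: M = 9.49×10⁻³
  magnesium alloy: M = 7.20×10⁻³
  epoxy: M = 5.95×10⁻³
  alloy steel: M = 4.16×10⁻³
Elm has the largest M.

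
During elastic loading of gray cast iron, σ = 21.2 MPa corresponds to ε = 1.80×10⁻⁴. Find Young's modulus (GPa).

E = σ/ε = 21.2 MPa / 1.80×10⁻⁴ = 117800 MPa = 118 GPa.

118 GPa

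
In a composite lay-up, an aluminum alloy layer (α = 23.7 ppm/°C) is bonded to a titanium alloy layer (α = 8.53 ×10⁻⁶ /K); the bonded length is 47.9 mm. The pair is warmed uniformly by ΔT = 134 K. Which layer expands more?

aluminum alloy

α(aluminum alloy) = 23.7×10⁻⁶/K vs α(titanium alloy) = 8.53×10⁻⁶/K.
Higher α expands more for the same ΔT: aluminum alloy.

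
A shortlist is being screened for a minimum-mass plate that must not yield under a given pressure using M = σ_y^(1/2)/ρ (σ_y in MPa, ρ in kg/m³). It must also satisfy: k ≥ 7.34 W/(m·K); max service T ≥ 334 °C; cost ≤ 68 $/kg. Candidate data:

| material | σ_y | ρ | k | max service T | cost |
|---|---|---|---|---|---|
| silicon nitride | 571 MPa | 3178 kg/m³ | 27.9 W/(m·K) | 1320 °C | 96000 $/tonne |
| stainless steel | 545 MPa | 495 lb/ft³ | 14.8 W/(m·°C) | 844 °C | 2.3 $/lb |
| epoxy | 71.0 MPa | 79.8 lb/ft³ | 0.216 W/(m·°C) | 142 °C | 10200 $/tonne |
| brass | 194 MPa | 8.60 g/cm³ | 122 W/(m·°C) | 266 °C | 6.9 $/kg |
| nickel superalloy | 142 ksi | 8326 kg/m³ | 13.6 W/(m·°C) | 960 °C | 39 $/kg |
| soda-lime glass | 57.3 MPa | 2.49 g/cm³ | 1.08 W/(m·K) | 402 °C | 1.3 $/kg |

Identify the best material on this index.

nickel superalloy

Screen on constraints: k ≥ 7.34 W/(m·K); max service T ≥ 334 °C; cost ≤ 68 $/kg. Survivors: stainless steel, nickel superalloy.
After converting to SI:
  stainless steel: σ_y = 545.0 MPa, ρ = 7929 kg/m³
  nickel superalloy: σ_y = 979.1 MPa, ρ = 8326 kg/m³
  nickel superalloy: M = 3.76×10⁻³
  stainless steel: M = 2.94×10⁻³
The maximum is for nickel superalloy.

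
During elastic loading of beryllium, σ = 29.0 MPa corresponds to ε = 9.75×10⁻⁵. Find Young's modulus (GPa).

E = σ/ε = 29.0 MPa / 9.75×10⁻⁵ = 297400 MPa = 297 GPa.

297 GPa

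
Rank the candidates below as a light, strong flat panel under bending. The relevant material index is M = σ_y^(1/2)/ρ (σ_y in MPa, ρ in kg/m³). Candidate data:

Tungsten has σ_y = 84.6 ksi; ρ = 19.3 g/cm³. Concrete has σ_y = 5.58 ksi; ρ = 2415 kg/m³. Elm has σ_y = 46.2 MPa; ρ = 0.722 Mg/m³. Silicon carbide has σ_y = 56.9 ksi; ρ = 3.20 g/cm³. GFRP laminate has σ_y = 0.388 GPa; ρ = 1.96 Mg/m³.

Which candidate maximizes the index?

After converting to SI:
  tungsten: σ_y = 583.3 MPa, ρ = 19300 kg/m³
  concrete: σ_y = 38.47 MPa, ρ = 2415 kg/m³
  elm: σ_y = 46.20 MPa, ρ = 722.0 kg/m³
  silicon carbide: σ_y = 392.3 MPa, ρ = 3200 kg/m³
  GFRP laminate: σ_y = 388.0 MPa, ρ = 1960 kg/m³
  GFRP laminate: M = 10.0×10⁻³
  elm: M = 9.41×10⁻³
  silicon carbide: M = 6.19×10⁻³
  concrete: M = 2.57×10⁻³
  tungsten: M = 1.25×10⁻³
GFRP laminate ranks first.

GFRP laminate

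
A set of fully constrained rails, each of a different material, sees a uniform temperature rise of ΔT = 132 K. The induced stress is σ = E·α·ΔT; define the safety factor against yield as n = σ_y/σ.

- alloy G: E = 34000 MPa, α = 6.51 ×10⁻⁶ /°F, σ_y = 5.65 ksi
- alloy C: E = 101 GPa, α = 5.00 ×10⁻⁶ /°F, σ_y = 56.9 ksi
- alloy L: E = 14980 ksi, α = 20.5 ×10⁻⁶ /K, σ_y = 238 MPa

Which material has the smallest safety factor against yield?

With everything in SI (GPa, ×10⁻⁶/K, MPa):
  alloy G: E = 34.00, α = 11.7, σ_y = 38.96 → σ = 52.6 MPa, n = 0.741
  alloy C: E = 101.0, α = 9.00, σ_y = 392.3 → σ = 120 MPa, n = 3.27
  alloy L: E = 103.3, α = 20.5, σ_y = 238.0 → σ = 279 MPa, n = 0.852
Smallest n: alloy G with n = 0.741.

alloy G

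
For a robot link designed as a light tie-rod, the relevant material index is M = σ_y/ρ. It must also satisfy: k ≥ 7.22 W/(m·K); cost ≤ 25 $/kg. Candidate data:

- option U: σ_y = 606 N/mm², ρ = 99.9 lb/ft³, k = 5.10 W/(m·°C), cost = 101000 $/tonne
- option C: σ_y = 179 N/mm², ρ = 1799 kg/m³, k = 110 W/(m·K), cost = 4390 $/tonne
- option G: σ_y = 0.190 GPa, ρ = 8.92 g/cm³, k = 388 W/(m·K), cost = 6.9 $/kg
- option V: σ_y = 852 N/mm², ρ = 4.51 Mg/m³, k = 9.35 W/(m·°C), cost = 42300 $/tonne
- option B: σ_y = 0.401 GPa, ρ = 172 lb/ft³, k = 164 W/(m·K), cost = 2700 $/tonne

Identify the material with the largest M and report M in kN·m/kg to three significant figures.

option B, M = 146 kN·m/kg

Screen on constraints: k ≥ 7.22 W/(m·K); cost ≤ 25 $/kg. Survivors: option C, option G, option B.
Normalizing units and computing the index:
  option C: σ_y = 179.0 MPa, ρ = 1799 kg/m³
  option G: σ_y = 190.0 MPa, ρ = 8920 kg/m³
  option B: σ_y = 401.0 MPa, ρ = 2755 kg/m³
  option B: M = 146 kN·m/kg
  option C: M = 99.5 kN·m/kg
  option G: M = 21.3 kN·m/kg
Option B ranks first.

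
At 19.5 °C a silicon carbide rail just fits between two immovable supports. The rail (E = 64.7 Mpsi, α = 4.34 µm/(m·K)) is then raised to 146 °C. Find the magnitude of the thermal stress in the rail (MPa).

E = 64.7 Mpsi = 446.1 GPa.
ΔT = 126.5 K. Constrained thermal stress σ = E·α·ΔT = 446.1×10³ MPa × 4.34×10⁻⁶ × 126.5 = 245 MPa (compressive).

245 MPa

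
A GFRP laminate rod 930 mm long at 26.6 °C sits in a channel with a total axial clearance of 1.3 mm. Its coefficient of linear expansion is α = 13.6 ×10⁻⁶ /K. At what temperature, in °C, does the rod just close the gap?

129 °C

α·L₀·ΔT = 1.3 mm ⇒ ΔT = 1.3 / (13.6×10⁻⁶ × 930.0) = 102.8 K.
T = 26.6 + 102.8 = 129.4 °C.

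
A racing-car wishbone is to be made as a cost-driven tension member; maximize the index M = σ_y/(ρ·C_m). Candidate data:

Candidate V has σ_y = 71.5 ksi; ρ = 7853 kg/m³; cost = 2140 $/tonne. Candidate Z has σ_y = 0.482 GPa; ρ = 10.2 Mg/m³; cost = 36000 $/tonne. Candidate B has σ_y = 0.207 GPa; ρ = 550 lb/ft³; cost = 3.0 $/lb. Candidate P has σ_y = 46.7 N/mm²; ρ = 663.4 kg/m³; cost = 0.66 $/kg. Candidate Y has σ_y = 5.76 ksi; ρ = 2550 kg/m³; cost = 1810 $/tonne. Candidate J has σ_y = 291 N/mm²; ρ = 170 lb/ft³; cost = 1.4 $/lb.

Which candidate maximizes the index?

Convert each candidate to consistent units, then evaluate M:
  candidate V: σ_y = 493.0 MPa, ρ = 7853 kg/m³, cost = 2.140 $/kg
  candidate Z: σ_y = 482.0 MPa, ρ = 10200 kg/m³, cost = 36.00 $/kg
  candidate B: σ_y = 207.0 MPa, ρ = 8810 kg/m³, cost = 6.614 $/kg
  candidate P: σ_y = 46.70 MPa, ρ = 663.4 kg/m³, cost = 0.6600 $/kg
  candidate Y: σ_y = 39.71 MPa, ρ = 2550 kg/m³, cost = 1.810 $/kg
  candidate J: σ_y = 291.0 MPa, ρ = 2723 kg/m³, cost = 3.086 $/kg
  candidate P: M = 107 kN·m per $
  candidate J: M = 34.6 kN·m per $
  candidate V: M = 29.3 kN·m per $
  candidate Y: M = 8.60 kN·m per $
  candidate B: M = 3.55 kN·m per $
  candidate Z: M = 1.31 kN·m per $
Highest index: candidate P.

candidate P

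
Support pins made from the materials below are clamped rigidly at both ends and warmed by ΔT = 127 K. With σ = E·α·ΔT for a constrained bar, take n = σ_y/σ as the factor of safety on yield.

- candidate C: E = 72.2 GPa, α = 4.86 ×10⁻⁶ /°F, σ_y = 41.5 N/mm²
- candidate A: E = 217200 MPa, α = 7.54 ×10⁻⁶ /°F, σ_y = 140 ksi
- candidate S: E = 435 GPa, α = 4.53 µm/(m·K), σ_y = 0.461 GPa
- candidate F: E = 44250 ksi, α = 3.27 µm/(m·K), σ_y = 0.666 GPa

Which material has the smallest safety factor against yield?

In consistent units (E in GPa, α in ×10⁻⁶/K, σ_y in MPa):
  candidate C: E = 72.20, α = 8.75, σ_y = 41.50 → σ = 80.2 MPa, n = 0.517
  candidate A: E = 217.2, α = 13.6, σ_y = 965.3 → σ = 374 MPa, n = 2.58
  candidate S: E = 435.0, α = 4.53, σ_y = 461.0 → σ = 250 MPa, n = 1.84
  candidate F: E = 305.1, α = 3.27, σ_y = 666.0 → σ = 127 MPa, n = 5.26
Candidate C has the lowest safety factor, n = 0.517.

candidate C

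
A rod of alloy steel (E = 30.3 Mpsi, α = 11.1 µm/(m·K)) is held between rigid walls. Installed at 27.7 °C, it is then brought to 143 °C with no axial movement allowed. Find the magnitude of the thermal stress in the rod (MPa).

267 MPa

E = 30.3 Mpsi = 208.9 GPa.
ΔT = 115.3 K. Constrained thermal stress σ = E·α·ΔT = 208.9×10³ MPa × 11.1×10⁻⁶ × 115.3 = 267 MPa (compressive).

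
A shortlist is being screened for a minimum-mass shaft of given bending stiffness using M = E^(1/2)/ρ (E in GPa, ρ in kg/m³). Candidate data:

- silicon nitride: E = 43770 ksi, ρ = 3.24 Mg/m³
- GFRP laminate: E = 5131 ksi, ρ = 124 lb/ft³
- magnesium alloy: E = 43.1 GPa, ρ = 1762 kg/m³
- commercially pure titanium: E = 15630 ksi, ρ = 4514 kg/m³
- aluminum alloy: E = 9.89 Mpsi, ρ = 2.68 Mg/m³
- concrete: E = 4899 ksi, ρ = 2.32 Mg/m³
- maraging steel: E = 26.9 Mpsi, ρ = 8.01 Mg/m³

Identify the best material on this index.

In SI units:
  silicon nitride: E = 301.8 GPa, ρ = 3240 kg/m³
  GFRP laminate: E = 35.38 GPa, ρ = 1986 kg/m³
  magnesium alloy: E = 43.10 GPa, ρ = 1762 kg/m³
  commercially pure titanium: E = 107.8 GPa, ρ = 4514 kg/m³
  aluminum alloy: E = 68.19 GPa, ρ = 2680 kg/m³
  concrete: E = 33.78 GPa, ρ = 2320 kg/m³
  maraging steel: E = 185.5 GPa, ρ = 8010 kg/m³
  silicon nitride: M = 5.36×10⁻³
  magnesium alloy: M = 3.73×10⁻³
  aluminum alloy: M = 3.08×10⁻³
  GFRP laminate: M = 2.99×10⁻³
  concrete: M = 2.51×10⁻³
  commercially pure titanium: M = 2.30×10⁻³
  maraging steel: M = 1.70×10⁻³
The maximum is for silicon nitride.

silicon nitride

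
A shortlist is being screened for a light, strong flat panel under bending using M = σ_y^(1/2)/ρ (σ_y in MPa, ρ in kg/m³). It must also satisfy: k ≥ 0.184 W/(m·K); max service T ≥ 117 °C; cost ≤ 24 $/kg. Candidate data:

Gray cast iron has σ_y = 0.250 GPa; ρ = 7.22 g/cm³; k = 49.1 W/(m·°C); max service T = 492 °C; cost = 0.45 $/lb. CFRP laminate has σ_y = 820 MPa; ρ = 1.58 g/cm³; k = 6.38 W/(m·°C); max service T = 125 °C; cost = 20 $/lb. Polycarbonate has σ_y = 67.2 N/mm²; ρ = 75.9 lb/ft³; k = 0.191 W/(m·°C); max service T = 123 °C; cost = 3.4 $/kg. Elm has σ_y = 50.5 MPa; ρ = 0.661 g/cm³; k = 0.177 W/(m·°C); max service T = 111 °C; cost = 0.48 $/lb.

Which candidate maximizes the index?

Screen on constraints: k ≥ 0.184 W/(m·K); max service T ≥ 117 °C; cost ≤ 24 $/kg. Survivors: gray cast iron, polycarbonate.
Normalizing units and computing the index:
  gray cast iron: σ_y = 250.0 MPa, ρ = 7220 kg/m³
  polycarbonate: σ_y = 67.20 MPa, ρ = 1216 kg/m³
  polycarbonate: M = 6.74×10⁻³
  gray cast iron: M = 2.19×10⁻³
Highest index: polycarbonate.

polycarbonate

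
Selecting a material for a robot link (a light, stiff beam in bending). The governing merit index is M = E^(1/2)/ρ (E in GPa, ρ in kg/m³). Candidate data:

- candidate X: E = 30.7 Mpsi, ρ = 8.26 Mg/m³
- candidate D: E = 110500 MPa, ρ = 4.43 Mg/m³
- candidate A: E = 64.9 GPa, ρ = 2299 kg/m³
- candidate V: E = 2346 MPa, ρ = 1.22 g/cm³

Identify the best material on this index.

candidate A

After converting to SI:
  candidate X: E = 211.7 GPa, ρ = 8260 kg/m³
  candidate D: E = 110.5 GPa, ρ = 4430 kg/m³
  candidate A: E = 64.90 GPa, ρ = 2299 kg/m³
  candidate V: E = 2.346 GPa, ρ = 1220 kg/m³
  candidate A: M = 3.50×10⁻³
  candidate D: M = 2.37×10⁻³
  candidate X: M = 1.76×10⁻³
  candidate V: M = 1.26×10⁻³
The maximum is for candidate A.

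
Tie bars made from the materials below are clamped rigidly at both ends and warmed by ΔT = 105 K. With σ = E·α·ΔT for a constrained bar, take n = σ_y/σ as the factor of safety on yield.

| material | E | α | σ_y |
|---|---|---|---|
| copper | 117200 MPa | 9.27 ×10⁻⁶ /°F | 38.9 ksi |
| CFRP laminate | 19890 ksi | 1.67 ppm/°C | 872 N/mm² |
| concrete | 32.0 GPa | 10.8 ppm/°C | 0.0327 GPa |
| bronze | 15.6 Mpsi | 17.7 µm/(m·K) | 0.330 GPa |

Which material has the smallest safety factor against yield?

Per material, after unit conversion:
  copper: E = 117.2, α = 16.7, σ_y = 268.2 → σ = 205 MPa, n = 1.31
  CFRP laminate: E = 137.1, α = 1.67, σ_y = 872.0 → σ = 24.0 MPa, n = 36.3
  concrete: E = 32.00, α = 10.8, σ_y = 32.70 → σ = 36.3 MPa, n = 0.901
  bronze: E = 107.6, α = 17.7, σ_y = 330.0 → σ = 200 MPa, n = 1.65
The minimum is concrete at n = 0.901.

concrete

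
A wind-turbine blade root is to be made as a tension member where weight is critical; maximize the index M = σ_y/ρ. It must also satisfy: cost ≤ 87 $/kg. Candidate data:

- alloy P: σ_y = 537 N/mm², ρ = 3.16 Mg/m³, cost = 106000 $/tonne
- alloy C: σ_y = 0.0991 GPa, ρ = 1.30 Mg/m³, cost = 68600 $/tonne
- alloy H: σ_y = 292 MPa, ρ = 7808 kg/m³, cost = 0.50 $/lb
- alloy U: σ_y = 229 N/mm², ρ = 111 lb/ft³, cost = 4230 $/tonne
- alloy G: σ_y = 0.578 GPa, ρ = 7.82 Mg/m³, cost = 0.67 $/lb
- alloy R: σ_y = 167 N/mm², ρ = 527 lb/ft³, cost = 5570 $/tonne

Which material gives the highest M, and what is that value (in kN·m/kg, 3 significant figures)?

alloy U, M = 129 kN·m/kg

Screen on constraints: cost ≤ 87 $/kg. Survivors: alloy C, alloy H, alloy U, alloy G, alloy R.
In SI units:
  alloy C: σ_y = 99.10 MPa, ρ = 1300 kg/m³
  alloy H: σ_y = 292.0 MPa, ρ = 7808 kg/m³
  alloy U: σ_y = 229.0 MPa, ρ = 1778 kg/m³
  alloy G: σ_y = 578.0 MPa, ρ = 7820 kg/m³
  alloy R: σ_y = 167.0 MPa, ρ = 8442 kg/m³
  alloy U: M = 129 kN·m/kg
  alloy C: M = 76.2 kN·m/kg
  alloy G: M = 73.9 kN·m/kg
  alloy H: M = 37.4 kN·m/kg
  alloy R: M = 19.8 kN·m/kg
Highest index: alloy U.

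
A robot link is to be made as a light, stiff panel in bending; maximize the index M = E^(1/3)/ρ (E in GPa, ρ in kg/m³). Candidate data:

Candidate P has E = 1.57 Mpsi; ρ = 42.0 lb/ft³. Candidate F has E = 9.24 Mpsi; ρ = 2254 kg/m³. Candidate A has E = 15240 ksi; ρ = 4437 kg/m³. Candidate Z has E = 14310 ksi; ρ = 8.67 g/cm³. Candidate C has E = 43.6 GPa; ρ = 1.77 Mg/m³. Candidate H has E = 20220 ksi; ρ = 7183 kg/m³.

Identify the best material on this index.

Convert each candidate to consistent units, then evaluate M:
  candidate P: E = 10.82 GPa, ρ = 672.8 kg/m³
  candidate F: E = 63.71 GPa, ρ = 2254 kg/m³
  candidate A: E = 105.1 GPa, ρ = 4437 kg/m³
  candidate Z: E = 98.66 GPa, ρ = 8670 kg/m³
  candidate C: E = 43.60 GPa, ρ = 1770 kg/m³
  candidate H: E = 139.4 GPa, ρ = 7183 kg/m³
  candidate P: M = 3.29×10⁻³
  candidate C: M = 1.99×10⁻³
  candidate F: M = 1.77×10⁻³
  candidate A: M = 1.06×10⁻³
  candidate H: M = 0.722×10⁻³
  candidate Z: M = 0.533×10⁻³
Candidate P has the largest M.

candidate P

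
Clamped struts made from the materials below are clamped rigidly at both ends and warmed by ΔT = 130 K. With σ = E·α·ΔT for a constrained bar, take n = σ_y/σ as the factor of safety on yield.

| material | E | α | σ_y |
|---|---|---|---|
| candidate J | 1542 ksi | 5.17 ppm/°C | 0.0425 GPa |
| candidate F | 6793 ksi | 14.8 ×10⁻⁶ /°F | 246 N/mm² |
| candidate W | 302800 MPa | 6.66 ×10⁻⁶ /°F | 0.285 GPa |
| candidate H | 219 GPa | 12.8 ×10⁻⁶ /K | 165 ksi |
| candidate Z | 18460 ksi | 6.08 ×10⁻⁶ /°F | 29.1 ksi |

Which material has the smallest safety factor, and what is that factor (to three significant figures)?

candidate W, n = 0.604

With everything in SI (GPa, ×10⁻⁶/K, MPa):
  candidate J: E = 10.63, α = 5.17, σ_y = 42.50 → σ = 7.15 MPa, n = 5.95
  candidate F: E = 46.84, α = 26.6, σ_y = 246.0 → σ = 162 MPa, n = 1.52
  candidate W: E = 302.8, α = 12.0, σ_y = 285.0 → σ = 472 MPa, n = 0.604
  candidate H: E = 219.0, α = 12.8, σ_y = 1138 → σ = 364 MPa, n = 3.12
  candidate Z: E = 127.3, α = 10.9, σ_y = 200.6 → σ = 181 MPa, n = 1.11
The minimum is candidate W at n = 0.604.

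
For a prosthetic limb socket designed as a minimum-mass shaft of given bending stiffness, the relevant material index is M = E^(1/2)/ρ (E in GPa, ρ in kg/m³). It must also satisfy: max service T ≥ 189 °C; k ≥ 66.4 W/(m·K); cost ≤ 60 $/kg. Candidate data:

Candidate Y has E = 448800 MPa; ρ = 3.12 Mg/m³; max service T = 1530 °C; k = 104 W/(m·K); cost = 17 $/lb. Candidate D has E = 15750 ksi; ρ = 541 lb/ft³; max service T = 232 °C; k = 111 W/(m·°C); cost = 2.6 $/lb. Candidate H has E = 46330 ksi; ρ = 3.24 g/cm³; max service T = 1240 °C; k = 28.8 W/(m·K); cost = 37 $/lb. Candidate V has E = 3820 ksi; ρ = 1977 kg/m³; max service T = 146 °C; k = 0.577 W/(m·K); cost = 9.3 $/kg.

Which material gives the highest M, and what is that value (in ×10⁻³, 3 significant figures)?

Screen on constraints: max service T ≥ 189 °C; k ≥ 66.4 W/(m·K); cost ≤ 60 $/kg. Survivors: candidate Y, candidate D.
In SI units:
  candidate Y: E = 448.8 GPa, ρ = 3120 kg/m³
  candidate D: E = 108.6 GPa, ρ = 8666 kg/m³
  candidate Y: M = 6.79×10⁻³
  candidate D: M = 1.20×10⁻³
The maximum is for candidate Y.

candidate Y, M = 6.79×10⁻³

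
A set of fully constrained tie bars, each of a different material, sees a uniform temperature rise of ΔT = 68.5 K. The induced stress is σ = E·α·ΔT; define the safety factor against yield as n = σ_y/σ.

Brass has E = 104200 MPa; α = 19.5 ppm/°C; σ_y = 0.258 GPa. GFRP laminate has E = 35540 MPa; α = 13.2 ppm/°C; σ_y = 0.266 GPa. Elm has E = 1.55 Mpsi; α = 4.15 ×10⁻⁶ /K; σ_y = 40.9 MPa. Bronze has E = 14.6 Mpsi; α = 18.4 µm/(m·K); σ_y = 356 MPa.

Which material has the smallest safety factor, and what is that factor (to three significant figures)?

brass, n = 1.85

Converting E to GPa, α to ×10⁻⁶/K, σ_y to MPa, then σ and n for each:
  brass: E = 104.2, α = 19.5, σ_y = 258.0 → σ = 139 MPa, n = 1.85
  GFRP laminate: E = 35.54, α = 13.2, σ_y = 266.0 → σ = 32.1 MPa, n = 8.28
  elm: E = 10.69, α = 4.15, σ_y = 40.90 → σ = 3.04 MPa, n = 13.5
  bronze: E = 100.7, α = 18.4, σ_y = 356.0 → σ = 127 MPa, n = 2.81
Brass has the lowest safety factor, n = 1.85.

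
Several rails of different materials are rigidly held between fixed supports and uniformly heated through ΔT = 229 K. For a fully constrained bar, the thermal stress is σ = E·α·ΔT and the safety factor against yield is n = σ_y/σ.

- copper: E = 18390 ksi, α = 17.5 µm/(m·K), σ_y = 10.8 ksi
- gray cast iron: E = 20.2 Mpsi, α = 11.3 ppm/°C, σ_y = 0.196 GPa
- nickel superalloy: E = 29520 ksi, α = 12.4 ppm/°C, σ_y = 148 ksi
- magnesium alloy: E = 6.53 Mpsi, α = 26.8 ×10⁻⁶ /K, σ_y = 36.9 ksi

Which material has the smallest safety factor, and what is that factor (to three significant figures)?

copper, n = 0.147

In consistent units (E in GPa, α in ×10⁻⁶/K, σ_y in MPa):
  copper: E = 126.8, α = 17.5, σ_y = 74.46 → σ = 508 MPa, n = 0.147
  gray cast iron: E = 139.3, α = 11.3, σ_y = 196.0 → σ = 360 MPa, n = 0.544
  nickel superalloy: E = 203.5, α = 12.4, σ_y = 1020 → σ = 578 MPa, n = 1.77
  magnesium alloy: E = 45.02, α = 26.8, σ_y = 254.4 → σ = 276 MPa, n = 0.921
Copper has the lowest safety factor, n = 0.147.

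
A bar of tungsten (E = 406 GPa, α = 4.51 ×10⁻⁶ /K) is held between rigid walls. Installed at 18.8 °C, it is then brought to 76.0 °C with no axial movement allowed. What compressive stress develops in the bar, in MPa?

ΔT = 57.20 K. Constrained thermal stress σ = E·α·ΔT = 406.0×10³ MPa × 4.51×10⁻⁶ × 57.20 = 105 MPa (compressive).

105 MPa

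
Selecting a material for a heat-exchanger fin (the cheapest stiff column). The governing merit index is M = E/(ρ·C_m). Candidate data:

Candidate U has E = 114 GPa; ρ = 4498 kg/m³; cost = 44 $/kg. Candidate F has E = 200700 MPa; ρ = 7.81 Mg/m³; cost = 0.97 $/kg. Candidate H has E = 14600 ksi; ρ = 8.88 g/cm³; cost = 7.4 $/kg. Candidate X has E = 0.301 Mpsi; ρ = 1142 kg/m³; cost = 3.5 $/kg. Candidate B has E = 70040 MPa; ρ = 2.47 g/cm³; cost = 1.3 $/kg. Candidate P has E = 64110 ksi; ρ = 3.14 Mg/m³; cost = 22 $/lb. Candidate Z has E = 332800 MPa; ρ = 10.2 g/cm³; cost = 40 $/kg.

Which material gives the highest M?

Normalizing units and computing the index:
  candidate U: E = 114.0 GPa, ρ = 4498 kg/m³, cost = 44.00 $/kg
  candidate F: E = 200.7 GPa, ρ = 7810 kg/m³, cost = 0.9700 $/kg
  candidate H: E = 100.7 GPa, ρ = 8880 kg/m³, cost = 7.400 $/kg
  candidate X: E = 2.075 GPa, ρ = 1142 kg/m³, cost = 3.500 $/kg
  candidate B: E = 70.04 GPa, ρ = 2470 kg/m³, cost = 1.300 $/kg
  candidate P: E = 442.0 GPa, ρ = 3140 kg/m³, cost = 48.50 $/kg
  candidate Z: E = 332.8 GPa, ρ = 10200 kg/m³, cost = 40.00 $/kg
  candidate F: M = 26.5 MN·m per $
  candidate B: M = 21.8 MN·m per $
  candidate P: M = 2.90 MN·m per $
  candidate H: M = 1.53 MN·m per $
  candidate Z: M = 0.816 MN·m per $
  candidate U: M = 0.576 MN·m per $
  candidate X: M = 0.519 MN·m per $
The maximum is for candidate F.

candidate F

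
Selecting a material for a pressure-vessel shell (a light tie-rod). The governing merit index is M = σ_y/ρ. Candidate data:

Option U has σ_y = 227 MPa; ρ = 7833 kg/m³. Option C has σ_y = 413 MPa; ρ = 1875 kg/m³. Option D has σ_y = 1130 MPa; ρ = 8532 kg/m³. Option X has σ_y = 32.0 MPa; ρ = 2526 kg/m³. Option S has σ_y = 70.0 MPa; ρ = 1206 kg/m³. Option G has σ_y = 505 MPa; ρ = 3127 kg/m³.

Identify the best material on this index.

option C

Evaluate M for each candidate:
  option C: M = 220 kN·m/kg
  option G: M = 161 kN·m/kg
  option D: M = 132 kN·m/kg
  option S: M = 58.0 kN·m/kg
  option U: M = 29.0 kN·m/kg
  option X: M = 12.7 kN·m/kg
Option C has the largest M.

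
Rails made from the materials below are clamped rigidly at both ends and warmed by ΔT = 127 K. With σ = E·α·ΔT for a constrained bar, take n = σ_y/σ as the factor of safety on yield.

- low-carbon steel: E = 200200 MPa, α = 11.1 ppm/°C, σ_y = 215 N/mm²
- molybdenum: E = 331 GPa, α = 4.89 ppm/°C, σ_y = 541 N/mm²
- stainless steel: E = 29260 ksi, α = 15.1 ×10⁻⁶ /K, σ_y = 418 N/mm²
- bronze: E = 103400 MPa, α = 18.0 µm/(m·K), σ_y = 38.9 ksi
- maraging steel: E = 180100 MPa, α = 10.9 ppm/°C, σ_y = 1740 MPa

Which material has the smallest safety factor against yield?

low-carbon steel

With everything in SI (GPa, ×10⁻⁶/K, MPa):
  low-carbon steel: E = 200.2, α = 11.1, σ_y = 215.0 → σ = 282 MPa, n = 0.762
  molybdenum: E = 331.0, α = 4.89, σ_y = 541.0 → σ = 206 MPa, n = 2.63
  stainless steel: E = 201.7, α = 15.1, σ_y = 418.0 → σ = 387 MPa, n = 1.08
  bronze: E = 103.4, α = 18.0, σ_y = 268.2 → σ = 236 MPa, n = 1.13
  maraging steel: E = 180.1, α = 10.9, σ_y = 1740 → σ = 249 MPa, n = 6.98
Low-carbon steel has the lowest safety factor, n = 0.762.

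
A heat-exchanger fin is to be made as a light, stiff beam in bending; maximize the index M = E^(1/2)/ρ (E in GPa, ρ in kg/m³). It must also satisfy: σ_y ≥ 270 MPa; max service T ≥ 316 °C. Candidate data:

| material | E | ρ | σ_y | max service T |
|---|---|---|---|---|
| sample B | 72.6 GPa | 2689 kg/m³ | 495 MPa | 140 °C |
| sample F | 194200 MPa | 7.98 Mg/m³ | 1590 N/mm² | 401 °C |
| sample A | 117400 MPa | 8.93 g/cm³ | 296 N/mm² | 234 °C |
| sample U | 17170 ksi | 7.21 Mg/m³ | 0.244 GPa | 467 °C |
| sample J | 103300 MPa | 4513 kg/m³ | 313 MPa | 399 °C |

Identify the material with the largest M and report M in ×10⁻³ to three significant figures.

Screen on constraints: σ_y ≥ 270 MPa; max service T ≥ 316 °C. Survivors: sample F, sample J.
Normalizing units and computing the index:
  sample F: E = 194.2 GPa, ρ = 7980 kg/m³
  sample J: E = 103.3 GPa, ρ = 4513 kg/m³
  sample J: M = 2.25×10⁻³
  sample F: M = 1.75×10⁻³
Highest index: sample J.

sample J, M = 2.25×10⁻³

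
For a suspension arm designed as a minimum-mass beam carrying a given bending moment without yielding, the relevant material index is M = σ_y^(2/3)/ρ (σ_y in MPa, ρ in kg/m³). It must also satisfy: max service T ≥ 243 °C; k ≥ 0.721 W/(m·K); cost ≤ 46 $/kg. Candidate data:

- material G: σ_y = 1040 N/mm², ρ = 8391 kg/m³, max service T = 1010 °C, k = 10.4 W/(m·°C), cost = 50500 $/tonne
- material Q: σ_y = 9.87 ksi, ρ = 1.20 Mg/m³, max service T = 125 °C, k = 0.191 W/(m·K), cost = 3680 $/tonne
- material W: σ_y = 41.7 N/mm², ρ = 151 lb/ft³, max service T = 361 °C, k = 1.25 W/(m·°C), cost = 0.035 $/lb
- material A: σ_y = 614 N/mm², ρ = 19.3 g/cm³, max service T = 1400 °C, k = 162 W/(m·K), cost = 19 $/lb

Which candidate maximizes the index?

material W

Screen on constraints: max service T ≥ 243 °C; k ≥ 0.721 W/(m·K); cost ≤ 46 $/kg. Survivors: material W, material A.
Normalizing units and computing the index:
  material W: σ_y = 41.70 MPa, ρ = 2419 kg/m³
  material A: σ_y = 614.0 MPa, ρ = 19300 kg/m³
  material W: M = 4.97×10⁻³
  material A: M = 3.74×10⁻³
Material W ranks first.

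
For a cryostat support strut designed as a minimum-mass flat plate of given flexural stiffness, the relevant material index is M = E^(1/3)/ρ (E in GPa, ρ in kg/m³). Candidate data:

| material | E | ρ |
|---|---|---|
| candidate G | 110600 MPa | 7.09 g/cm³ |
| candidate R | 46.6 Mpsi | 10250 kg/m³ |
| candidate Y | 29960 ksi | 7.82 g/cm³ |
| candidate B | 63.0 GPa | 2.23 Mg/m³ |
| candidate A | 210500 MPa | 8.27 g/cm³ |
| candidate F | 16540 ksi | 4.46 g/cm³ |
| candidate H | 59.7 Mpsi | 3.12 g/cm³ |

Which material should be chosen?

candidate H

In SI units:
  candidate G: E = 110.6 GPa, ρ = 7090 kg/m³
  candidate R: E = 321.3 GPa, ρ = 10250 kg/m³
  candidate Y: E = 206.6 GPa, ρ = 7820 kg/m³
  candidate B: E = 63.00 GPa, ρ = 2230 kg/m³
  candidate A: E = 210.5 GPa, ρ = 8270 kg/m³
  candidate F: E = 114.0 GPa, ρ = 4460 kg/m³
  candidate H: E = 411.6 GPa, ρ = 3120 kg/m³
  candidate H: M = 2.38×10⁻³
  candidate B: M = 1.78×10⁻³
  candidate F: M = 1.09×10⁻³
  candidate Y: M = 0.756×10⁻³
  candidate A: M = 0.719×10⁻³
  candidate G: M = 0.677×10⁻³
  candidate R: M = 0.668×10⁻³
The maximum is for candidate H.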